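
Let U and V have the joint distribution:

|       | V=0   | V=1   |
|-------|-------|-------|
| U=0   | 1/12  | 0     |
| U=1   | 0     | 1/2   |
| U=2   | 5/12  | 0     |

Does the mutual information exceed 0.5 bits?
Marginal P(U) (row sums):
  P(U=0) = 1/12 + 0 = 1/12
  P(U=1) = 0 + 1/2 = 1/2
  P(U=2) = 5/12 + 0 = 5/12
Marginal P(V) (column sums):
  P(V=0) = 1/12 + 0 + 5/12 = 1/2
  P(V=1) = 0 + 1/2 + 0 = 1/2

H(U) = -[(1/12)·log₂(1/12) + (1/2)·log₂(1/2) + (5/12)·log₂(5/12)]
  = 0.2987 + 0.5000 + 0.5263
  = 1.3250 bits
H(V) = -[(1/2)·log₂(1/2) + (1/2)·log₂(1/2)]
  = 0.5000 + 0.5000
  = 1.0000 bits
H(U,V) = -[(1/12)·log₂(1/12) + (1/2)·log₂(1/2) + (5/12)·log₂(5/12)]
  = 0.2987 + 0.5000 + 0.5263
  = 1.3250 bits

I(U;V) = H(U) + H(V) - H(U,V)
  = 1.3250 + 1.0000 - 1.3250
  = 1.0000 bits

Yes. I(U;V) = 1.0000 bits, which is > 0.5 bits.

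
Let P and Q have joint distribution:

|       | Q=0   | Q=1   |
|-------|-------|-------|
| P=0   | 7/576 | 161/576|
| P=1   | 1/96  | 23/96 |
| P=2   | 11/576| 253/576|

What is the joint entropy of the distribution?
H(P,Q) = -Σ P(P,Q) log₂ P(P,Q), summed over the non-zero cells:
H(P,Q) = -[(7/576)·log₂(7/576) + (161/576)·log₂(161/576) + (1/96)·log₂(1/96) + (23/96)·log₂(23/96) + (11/576)·log₂(11/576) + (253/576)·log₂(253/576)]
  = 0.0773 + 0.5140 + 0.0686 + 0.4939 + 0.1091 + 0.5213
  = 1.7842 bits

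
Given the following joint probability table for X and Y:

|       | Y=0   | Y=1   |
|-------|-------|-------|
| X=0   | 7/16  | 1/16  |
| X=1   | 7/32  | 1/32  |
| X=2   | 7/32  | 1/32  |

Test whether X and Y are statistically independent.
Marginal P(X) (row sums):
  P(X=0) = 7/16 + 1/16 = 1/2
  P(X=1) = 7/32 + 1/32 = 1/4
  P(X=2) = 7/32 + 1/32 = 1/4
Marginal P(Y) (column sums):
  P(Y=0) = 7/16 + 7/32 + 7/32 = 7/8
  P(Y=1) = 1/16 + 1/32 + 1/32 = 1/8

X and Y are independent iff P(X=i,Y=j) = P(X=i)·P(Y=j) for every cell.
  P(X=0)·P(Y=0) = 1/2 × 7/8 = 7/16 = P(X=0,Y=0) ✓
  P(X=0)·P(Y=1) = 1/2 × 1/8 = 1/16 = P(X=0,Y=1) ✓
  P(X=1)·P(Y=0) = 1/4 × 7/8 = 7/32 = P(X=1,Y=0) ✓
  P(X=1)·P(Y=1) = 1/4 × 1/8 = 1/32 = P(X=1,Y=1) ✓
  P(X=2)·P(Y=0) = 1/4 × 7/8 = 7/32 = P(X=2,Y=0) ✓
  P(X=2)·P(Y=1) = 1/4 × 1/8 = 1/32 = P(X=2,Y=1) ✓

Yes, X and Y are independent: every cell factors, so I(X;Y) = 0 bits.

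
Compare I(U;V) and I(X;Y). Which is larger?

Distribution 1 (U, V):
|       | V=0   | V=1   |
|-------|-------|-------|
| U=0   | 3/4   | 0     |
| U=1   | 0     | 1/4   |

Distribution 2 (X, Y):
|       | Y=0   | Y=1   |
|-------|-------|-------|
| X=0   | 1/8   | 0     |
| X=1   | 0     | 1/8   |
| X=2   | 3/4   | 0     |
Distribution 1 (U, V):
Marginal P(U) (row sums):
  P(U=0) = 3/4 + 0 = 3/4
  P(U=1) = 0 + 1/4 = 1/4
Marginal P(V) (column sums):
  P(V=0) = 3/4 + 0 = 3/4
  P(V=1) = 0 + 1/4 = 1/4

H(U) = -[(3/4)·log₂(3/4) + (1/4)·log₂(1/4)]
  = 0.3113 + 0.5000
  = 0.8113 bits
H(V) = -[(3/4)·log₂(3/4) + (1/4)·log₂(1/4)]
  = 0.3113 + 0.5000
  = 0.8113 bits
H(U,V) = -[(3/4)·log₂(3/4) + (1/4)·log₂(1/4)]
  = 0.3113 + 0.5000
  = 0.8113 bits

I(U;V) = H(U) + H(V) - H(U,V)
  = 0.8113 + 0.8113 - 0.8113
  = 0.8113 bits

Distribution 2 (X, Y):
Marginal P(X) (row sums):
  P(X=0) = 1/8 + 0 = 1/8
  P(X=1) = 0 + 1/8 = 1/8
  P(X=2) = 3/4 + 0 = 3/4
Marginal P(Y) (column sums):
  P(Y=0) = 1/8 + 0 + 3/4 = 7/8
  P(Y=1) = 0 + 1/8 + 0 = 1/8

H(X) = -[(1/8)·log₂(1/8) + (1/8)·log₂(1/8) + (3/4)·log₂(3/4)]
  = 0.3750 + 0.3750 + 0.3113
  = 1.0613 bits
H(Y) = -[(7/8)·log₂(7/8) + (1/8)·log₂(1/8)]
  = 0.1686 + 0.3750
  = 0.5436 bits
H(X,Y) = -[(1/8)·log₂(1/8) + (1/8)·log₂(1/8) + (3/4)·log₂(3/4)]
  = 0.3750 + 0.3750 + 0.3113
  = 1.0613 bits

I(X;Y) = H(X) + H(Y) - H(X,Y)
  = 1.0613 + 0.5436 - 1.0613
  = 0.5436 bits

I(U;V) = 0.8113 bits > I(X;Y) = 0.5436 bits, so (U, V) has the higher mutual information (stronger dependence).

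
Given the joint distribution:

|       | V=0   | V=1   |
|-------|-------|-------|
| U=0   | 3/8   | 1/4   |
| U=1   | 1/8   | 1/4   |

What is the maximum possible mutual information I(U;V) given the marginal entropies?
The upper bound on mutual information is I(U;V) ≤ min(H(U), H(V)).

Marginal P(U) (row sums):
  P(U=0) = 3/8 + 1/4 = 5/8
  P(U=1) = 1/8 + 1/4 = 3/8
Marginal P(V) (column sums):
  P(V=0) = 3/8 + 1/8 = 1/2
  P(V=1) = 1/4 + 1/4 = 1/2

H(U) = -[(5/8)·log₂(5/8) + (3/8)·log₂(3/8)]
  = 0.4238 + 0.5306
  = 0.9544 bits
H(V) = -[(1/2)·log₂(1/2) + (1/2)·log₂(1/2)]
  = 0.5000 + 0.5000
  = 1.0000 bits

Maximum possible I(U;V) = min(0.9544, 1.0000) = 0.9544 bits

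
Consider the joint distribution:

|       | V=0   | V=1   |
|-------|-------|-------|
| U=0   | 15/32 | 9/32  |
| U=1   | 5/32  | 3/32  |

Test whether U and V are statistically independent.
Marginal P(U) (row sums):
  P(U=0) = 15/32 + 9/32 = 3/4
  P(U=1) = 5/32 + 3/32 = 1/4
Marginal P(V) (column sums):
  P(V=0) = 15/32 + 5/32 = 5/8
  P(V=1) = 9/32 + 3/32 = 3/8

U and V are independent iff P(U=i,V=j) = P(U=i)·P(V=j) for every cell.
  P(U=0)·P(V=0) = 3/4 × 5/8 = 15/32 = P(U=0,V=0) ✓
  P(U=0)·P(V=1) = 3/4 × 3/8 = 9/32 = P(U=0,V=1) ✓
  P(U=1)·P(V=0) = 1/4 × 5/8 = 5/32 = P(U=1,V=0) ✓
  P(U=1)·P(V=1) = 1/4 × 3/8 = 3/32 = P(U=1,V=1) ✓

Yes, U and V are independent: every cell factors, so I(U;V) = 0 bits.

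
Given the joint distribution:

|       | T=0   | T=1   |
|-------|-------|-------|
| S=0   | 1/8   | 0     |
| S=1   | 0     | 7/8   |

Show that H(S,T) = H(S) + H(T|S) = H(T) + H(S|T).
Marginal P(S) (row sums):
  P(S=0) = 1/8 + 0 = 1/8
  P(S=1) = 0 + 7/8 = 7/8
Marginal P(T) (column sums):
  P(T=0) = 1/8 + 0 = 1/8
  P(T=1) = 0 + 7/8 = 7/8

Decomposition 1: H(S) + H(T|S)
H(S) = -[(1/8)·log₂(1/8) + (7/8)·log₂(7/8)]
  = 0.3750 + 0.1686
  = 0.5436 bits
H(T|S) = -Σ P(S,T)·log₂ P(T|S), where P(T|S) = P(S,T) / P(S)
  (cells with P(S,T) = 0 contribute 0)
  (S=0,T=0): P(T|S) = (1/8)/(1/8) = 1;  -(1/8)·log₂(1) = 0.0000
  (S=1,T=1): P(T|S) = (7/8)/(7/8) = 1;  -(7/8)·log₂(1) = 0.0000
H(T|S) = 0.0000 + 0.0000
  = 0.0000 bits
H(S) + H(T|S) = 0.5436 + 0.0000 = 0.5436 bits

Decomposition 2: H(T) + H(S|T)
H(T) = -[(1/8)·log₂(1/8) + (7/8)·log₂(7/8)]
  = 0.3750 + 0.1686
  = 0.5436 bits
H(S|T) = -Σ P(S,T)·log₂ P(S|T), where P(S|T) = P(S,T) / P(T)
  (cells with P(S,T) = 0 contribute 0)
  (S=0,T=0): P(S|T) = (1/8)/(1/8) = 1;  -(1/8)·log₂(1) = 0.0000
  (S=1,T=1): P(S|T) = (7/8)/(7/8) = 1;  -(7/8)·log₂(1) = 0.0000
H(S|T) = 0.0000 + 0.0000
  = 0.0000 bits
H(T) + H(S|T) = 0.5436 + 0.0000 = 0.5436 bits

Direct computation of the joint entropy:
H(S,T) = -[(1/8)·log₂(1/8) + (7/8)·log₂(7/8)]
  = 0.3750 + 0.1686
  = 0.5436 bits

All three agree: H(S,T) = 0.5436 bits ✓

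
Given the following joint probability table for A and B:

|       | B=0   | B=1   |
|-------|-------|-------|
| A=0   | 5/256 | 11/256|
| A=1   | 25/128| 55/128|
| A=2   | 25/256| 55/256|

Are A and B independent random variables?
Marginal P(A) (row sums):
  P(A=0) = 5/256 + 11/256 = 1/16
  P(A=1) = 25/128 + 55/128 = 5/8
  P(A=2) = 25/256 + 55/256 = 5/16
Marginal P(B) (column sums):
  P(B=0) = 5/256 + 25/128 + 25/256 = 5/16
  P(B=1) = 11/256 + 55/128 + 55/256 = 11/16

A and B are independent iff P(A=i,B=j) = P(A=i)·P(B=j) for every cell.
  P(A=0)·P(B=0) = 1/16 × 5/16 = 5/256 = P(A=0,B=0) ✓
  P(A=0)·P(B=1) = 1/16 × 11/16 = 11/256 = P(A=0,B=1) ✓
  P(A=1)·P(B=0) = 5/8 × 5/16 = 25/128 = P(A=1,B=0) ✓
  P(A=1)·P(B=1) = 5/8 × 11/16 = 55/128 = P(A=1,B=1) ✓
  P(A=2)·P(B=0) = 5/16 × 5/16 = 25/256 = P(A=2,B=0) ✓
  P(A=2)·P(B=1) = 5/16 × 11/16 = 55/256 = P(A=2,B=1) ✓

Yes, A and B are independent: every cell factors, so I(A;B) = 0 bits.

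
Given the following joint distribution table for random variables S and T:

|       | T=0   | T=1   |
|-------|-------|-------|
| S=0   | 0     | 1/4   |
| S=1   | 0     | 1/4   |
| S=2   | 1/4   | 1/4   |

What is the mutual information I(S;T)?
Marginal P(S) (row sums):
  P(S=0) = 0 + 1/4 = 1/4
  P(S=1) = 0 + 1/4 = 1/4
  P(S=2) = 1/4 + 1/4 = 1/2
Marginal P(T) (column sums):
  P(T=0) = 0 + 0 + 1/4 = 1/4
  P(T=1) = 1/4 + 1/4 + 1/4 = 3/4

H(S) = -[(1/4)·log₂(1/4) + (1/4)·log₂(1/4) + (1/2)·log₂(1/2)]
  = 0.5000 + 0.5000 + 0.5000
  = 1.5000 bits
H(T) = -[(1/4)·log₂(1/4) + (3/4)·log₂(3/4)]
  = 0.5000 + 0.3113
  = 0.8113 bits
H(S,T) = -[(1/4)·log₂(1/4) + (1/4)·log₂(1/4) + (1/4)·log₂(1/4) + (1/4)·log₂(1/4)]
  = 0.5000 + 0.5000 + 0.5000 + 0.5000
  = 2.0000 bits

I(S;T) = H(S) + H(T) - H(S,T)
  = 1.5000 + 0.8113 - 2.0000
  = 0.3113 bits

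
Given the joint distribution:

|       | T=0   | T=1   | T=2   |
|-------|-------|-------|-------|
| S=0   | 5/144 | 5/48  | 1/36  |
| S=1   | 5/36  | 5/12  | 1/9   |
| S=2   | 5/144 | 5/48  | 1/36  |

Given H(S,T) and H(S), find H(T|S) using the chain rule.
From the chain rule: H(S,T) = H(S) + H(T|S)
Therefore: H(T|S) = H(S,T) - H(S)

H(S,T) = -[(5/144)·log₂(5/144) + (5/48)·log₂(5/48) + (1/36)·log₂(1/36) + (5/36)·log₂(5/36) + (5/12)·log₂(5/12) + (1/9)·log₂(1/9) + (5/144)·log₂(5/144) + (5/48)·log₂(5/48) + (1/36)·log₂(1/36)]
  = 0.1683 + 0.3399 + 0.1436 + 0.3956 + 0.5263 + 0.3522 + 0.1683 + 0.3399 + 0.1436
  = 2.5777 bits
Marginal P(S) (row sums):
  P(S=0) = 5/144 + 5/48 + 1/36 = 1/6
  P(S=1) = 5/36 + 5/12 + 1/9 = 2/3
  P(S=2) = 5/144 + 5/48 + 1/36 = 1/6
H(S) = -[(1/6)·log₂(1/6) + (2/3)·log₂(2/3) + (1/6)·log₂(1/6)]
  = 0.4308 + 0.3900 + 0.4308
  = 1.2516 bits

H(T|S) = 2.5777 - 1.2516 = 1.3261 bits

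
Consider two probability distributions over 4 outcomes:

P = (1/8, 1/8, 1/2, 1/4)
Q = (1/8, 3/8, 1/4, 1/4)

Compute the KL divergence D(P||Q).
D(P||Q) = Σ P(i) log₂(P(i)/Q(i))
  i=0: (1/8) × log₂((1/8)/(1/8)) = (1/8) × log₂(1) = 0.0000
  i=1: (1/8) × log₂((1/8)/(3/8)) = (1/8) × log₂(1/3) = -0.1981
  i=2: (1/2) × log₂((1/2)/(1/4)) = (1/2) × log₂(2) = 0.5000
  i=3: (1/4) × log₂((1/4)/(1/4)) = (1/4) × log₂(1) = 0.0000
D(P||Q) = 0.0000 - 0.1981 + 0.5000 + 0.0000
  = 0.3019 bits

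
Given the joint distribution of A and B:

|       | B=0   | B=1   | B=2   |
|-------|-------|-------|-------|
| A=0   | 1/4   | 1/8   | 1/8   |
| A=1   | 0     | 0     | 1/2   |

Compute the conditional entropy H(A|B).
Marginal P(B) (column sums):
  P(B=0) = 1/4 + 0 = 1/4
  P(B=1) = 1/8 + 0 = 1/8
  P(B=2) = 1/8 + 1/2 = 5/8

H(A|B) = -Σ P(A,B)·log₂ P(A|B), where P(A|B) = P(A,B) / P(B)
  (cells with P(A,B) = 0 contribute 0)
  (A=0,B=0): P(A|B) = (1/4)/(1/4) = 1;  -(1/4)·log₂(1) = 0.0000
  (A=0,B=1): P(A|B) = (1/8)/(1/8) = 1;  -(1/8)·log₂(1) = 0.0000
  (A=0,B=2): P(A|B) = (1/8)/(5/8) = 1/5;  -(1/8)·log₂(1/5) = 0.2902
  (A=1,B=2): P(A|B) = (1/2)/(5/8) = 4/5;  -(1/2)·log₂(4/5) = 0.1610
H(A|B) = 0.0000 + 0.0000 + 0.2902 + 0.1610
  = 0.4512 bits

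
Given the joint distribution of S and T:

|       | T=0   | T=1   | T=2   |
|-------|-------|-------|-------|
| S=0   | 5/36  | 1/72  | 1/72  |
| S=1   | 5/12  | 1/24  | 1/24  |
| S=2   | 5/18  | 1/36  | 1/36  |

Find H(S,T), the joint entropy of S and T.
H(S,T) = -Σ P(S,T) log₂ P(S,T), summed over the non-zero cells:
H(S,T) = -[(5/36)·log₂(5/36) + (1/72)·log₂(1/72) + (1/72)·log₂(1/72) + (5/12)·log₂(5/12) + (1/24)·log₂(1/24) + (1/24)·log₂(1/24) + (5/18)·log₂(5/18) + (1/36)·log₂(1/36) + (1/36)·log₂(1/36)]
  = 0.3956 + 0.0857 + 0.0857 + 0.5263 + 0.1910 + 0.1910 + 0.5133 + 0.1436 + 0.1436
  = 2.2758 bits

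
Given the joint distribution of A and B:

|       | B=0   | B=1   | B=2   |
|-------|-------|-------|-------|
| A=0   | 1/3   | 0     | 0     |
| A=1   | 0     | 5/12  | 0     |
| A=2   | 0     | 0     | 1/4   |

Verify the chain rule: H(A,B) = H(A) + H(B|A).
Left side:
H(A,B) = -[(1/3)·log₂(1/3) + (5/12)·log₂(5/12) + (1/4)·log₂(1/4)]
  = 0.5283 + 0.5263 + 0.5000
  = 1.5546 bits

Right side:
Marginal P(A) (row sums):
  P(A=0) = 1/3 + 0 + 0 = 1/3
  P(A=1) = 0 + 5/12 + 0 = 5/12
  P(A=2) = 0 + 0 + 1/4 = 1/4
H(A) = -[(1/3)·log₂(1/3) + (5/12)·log₂(5/12) + (1/4)·log₂(1/4)]
  = 0.5283 + 0.5263 + 0.5000
  = 1.5546 bits
H(B|A) = -Σ P(A,B)·log₂ P(B|A), where P(B|A) = P(A,B) / P(A)
  (cells with P(A,B) = 0 contribute 0)
  (A=0,B=0): P(B|A) = (1/3)/(1/3) = 1;  -(1/3)·log₂(1) = 0.0000
  (A=1,B=1): P(B|A) = (5/12)/(5/12) = 1;  -(5/12)·log₂(1) = 0.0000
  (A=2,B=2): P(B|A) = (1/4)/(1/4) = 1;  -(1/4)·log₂(1) = 0.0000
H(B|A) = 0.0000 + 0.0000 + 0.0000
  = 0.0000 bits
H(A) + H(B|A) = 1.5546 + 0.0000 = 1.5546 bits

Both sides equal 1.5546 bits, so the chain rule holds ✓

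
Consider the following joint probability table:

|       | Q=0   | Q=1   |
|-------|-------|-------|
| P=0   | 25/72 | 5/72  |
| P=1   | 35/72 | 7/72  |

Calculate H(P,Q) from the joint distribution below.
H(P,Q) = -Σ P(P,Q) log₂ P(P,Q), summed over the non-zero cells:
H(P,Q) = -[(25/72)·log₂(25/72) + (5/72)·log₂(5/72) + (35/72)·log₂(35/72) + (7/72)·log₂(7/72)]
  = 0.5299 + 0.2672 + 0.5059 + 0.3269
  = 1.6299 bits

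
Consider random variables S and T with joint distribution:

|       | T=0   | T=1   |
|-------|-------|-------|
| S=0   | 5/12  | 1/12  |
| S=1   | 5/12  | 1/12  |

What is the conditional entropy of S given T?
Marginal P(T) (column sums):
  P(T=0) = 5/12 + 5/12 = 5/6
  P(T=1) = 1/12 + 1/12 = 1/6

H(S|T) = -Σ P(S,T)·log₂ P(S|T), where P(S|T) = P(S,T) / P(T)
  (S=0,T=0): P(S|T) = (5/12)/(5/6) = 1/2;  -(5/12)·log₂(1/2) = 0.4167
  (S=0,T=1): P(S|T) = (1/12)/(1/6) = 1/2;  -(1/12)·log₂(1/2) = 0.0833
  (S=1,T=0): P(S|T) = (5/12)/(5/6) = 1/2;  -(5/12)·log₂(1/2) = 0.4167
  (S=1,T=1): P(S|T) = (1/12)/(1/6) = 1/2;  -(1/12)·log₂(1/2) = 0.0833
H(S|T) = 0.4167 + 0.0833 + 0.4167 + 0.0833
  = 1.0000 bits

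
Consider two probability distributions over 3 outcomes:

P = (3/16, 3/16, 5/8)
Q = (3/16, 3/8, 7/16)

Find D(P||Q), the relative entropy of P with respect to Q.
D(P||Q) = Σ P(i) log₂(P(i)/Q(i))
  i=0: (3/16) × log₂((3/16)/(3/16)) = (3/16) × log₂(1) = 0.0000
  i=1: (3/16) × log₂((3/16)/(3/8)) = (3/16) × log₂(1/2) = -0.1875
  i=2: (5/8) × log₂((5/8)/(7/16)) = (5/8) × log₂(10/7) = 0.3216
D(P||Q) = 0.0000 - 0.1875 + 0.3216
  = 0.1341 bits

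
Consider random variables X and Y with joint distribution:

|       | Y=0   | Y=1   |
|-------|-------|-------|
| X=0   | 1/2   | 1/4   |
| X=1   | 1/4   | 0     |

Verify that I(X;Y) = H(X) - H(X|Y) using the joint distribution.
Left side, from I(X;Y) = H(X) + H(Y) - H(X,Y):
Marginal P(X) (row sums):
  P(X=0) = 1/2 + 1/4 = 3/4
  P(X=1) = 1/4 + 0 = 1/4
Marginal P(Y) (column sums):
  P(Y=0) = 1/2 + 1/4 = 3/4
  P(Y=1) = 1/4 + 0 = 1/4

H(X) = -[(3/4)·log₂(3/4) + (1/4)·log₂(1/4)]
  = 0.3113 + 0.5000
  = 0.8113 bits
H(Y) = -[(3/4)·log₂(3/4) + (1/4)·log₂(1/4)]
  = 0.3113 + 0.5000
  = 0.8113 bits
H(X,Y) = -[(1/2)·log₂(1/2) + (1/4)·log₂(1/4) + (1/4)·log₂(1/4)]
  = 0.5000 + 0.5000 + 0.5000
  = 1.5000 bits

I(X;Y) = H(X) + H(Y) - H(X,Y)
  = 0.8113 + 0.8113 - 1.5000
  = 0.1226 bits

Right side, with H(X|Y) computed directly from the conditional probabilities:
H(X|Y) = -Σ P(X,Y)·log₂ P(X|Y), where P(X|Y) = P(X,Y) / P(Y)
  (cells with P(X,Y) = 0 contribute 0)
  (X=0,Y=0): P(X|Y) = (1/2)/(3/4) = 2/3;  -(1/2)·log₂(2/3) = 0.2925
  (X=0,Y=1): P(X|Y) = (1/4)/(1/4) = 1;  -(1/4)·log₂(1) = 0.0000
  (X=1,Y=0): P(X|Y) = (1/4)/(3/4) = 1/3;  -(1/4)·log₂(1/3) = 0.3962
H(X|Y) = 0.2925 + 0.0000 + 0.3962
  = 0.6887 bits
H(X) - H(X|Y) = 0.8113 - 0.6887 = 0.1226 bits

Both sides equal 0.1226 bits, so I(X;Y) = H(X) - H(X|Y) ✓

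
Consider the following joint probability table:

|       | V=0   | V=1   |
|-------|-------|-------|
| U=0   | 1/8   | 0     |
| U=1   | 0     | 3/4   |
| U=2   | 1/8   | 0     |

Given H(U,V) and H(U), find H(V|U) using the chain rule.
From the chain rule: H(U,V) = H(U) + H(V|U)
Therefore: H(V|U) = H(U,V) - H(U)

H(U,V) = -[(1/8)·log₂(1/8) + (3/4)·log₂(3/4) + (1/8)·log₂(1/8)]
  = 0.3750 + 0.3113 + 0.3750
  = 1.0613 bits
Marginal P(U) (row sums):
  P(U=0) = 1/8 + 0 = 1/8
  P(U=1) = 0 + 3/4 = 3/4
  P(U=2) = 1/8 + 0 = 1/8
H(U) = -[(1/8)·log₂(1/8) + (3/4)·log₂(3/4) + (1/8)·log₂(1/8)]
  = 0.3750 + 0.3113 + 0.3750
  = 1.0613 bits

H(V|U) = 1.0613 - 1.0613 = 0.0000 bits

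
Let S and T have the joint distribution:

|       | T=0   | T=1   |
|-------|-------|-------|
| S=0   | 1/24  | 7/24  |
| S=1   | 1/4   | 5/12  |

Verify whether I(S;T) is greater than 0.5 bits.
Marginal P(S) (row sums):
  P(S=0) = 1/24 + 7/24 = 1/3
  P(S=1) = 1/4 + 5/12 = 2/3
Marginal P(T) (column sums):
  P(T=0) = 1/24 + 1/4 = 7/24
  P(T=1) = 7/24 + 5/12 = 17/24

H(S) = -[(1/3)·log₂(1/3) + (2/3)·log₂(2/3)]
  = 0.5283 + 0.3900
  = 0.9183 bits
H(T) = -[(7/24)·log₂(7/24) + (17/24)·log₂(17/24)]
  = 0.5185 + 0.3524
  = 0.8709 bits
H(S,T) = -[(1/24)·log₂(1/24) + (7/24)·log₂(7/24) + (1/4)·log₂(1/4) + (5/12)·log₂(5/12)]
  = 0.1910 + 0.5185 + 0.5000 + 0.5263
  = 1.7358 bits

I(S;T) = H(S) + H(T) - H(S,T)
  = 0.9183 + 0.8709 - 1.7358
  = 0.0534 bits

No. I(S;T) = 0.0534 bits, which is ≤ 0.5 bits.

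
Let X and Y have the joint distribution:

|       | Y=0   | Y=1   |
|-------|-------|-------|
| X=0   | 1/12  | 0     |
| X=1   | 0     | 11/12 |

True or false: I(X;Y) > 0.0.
Marginal P(X) (row sums):
  P(X=0) = 1/12 + 0 = 1/12
  P(X=1) = 0 + 11/12 = 11/12
Marginal P(Y) (column sums):
  P(Y=0) = 1/12 + 0 = 1/12
  P(Y=1) = 0 + 11/12 = 11/12

H(X) = -[(1/12)·log₂(1/12) + (11/12)·log₂(11/12)]
  = 0.2987 + 0.1151
  = 0.4138 bits
H(Y) = -[(1/12)·log₂(1/12) + (11/12)·log₂(11/12)]
  = 0.2987 + 0.1151
  = 0.4138 bits
H(X,Y) = -[(1/12)·log₂(1/12) + (11/12)·log₂(11/12)]
  = 0.2987 + 0.1151
  = 0.4138 bits

I(X;Y) = H(X) + H(Y) - H(X,Y)
  = 0.4138 + 0.4138 - 0.4138
  = 0.4138 bits

True. I(X;Y) = 0.4138 bits, which is > 0.0 bits.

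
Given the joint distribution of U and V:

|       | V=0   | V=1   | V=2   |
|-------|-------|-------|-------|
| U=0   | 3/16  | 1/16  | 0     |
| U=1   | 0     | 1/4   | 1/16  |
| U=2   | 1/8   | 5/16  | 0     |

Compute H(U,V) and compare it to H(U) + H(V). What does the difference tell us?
Marginal P(U) (row sums):
  P(U=0) = 3/16 + 1/16 + 0 = 1/4
  P(U=1) = 0 + 1/4 + 1/16 = 5/16
  P(U=2) = 1/8 + 5/16 + 0 = 7/16
Marginal P(V) (column sums):
  P(V=0) = 3/16 + 0 + 1/8 = 5/16
  P(V=1) = 1/16 + 1/4 + 5/16 = 5/8
  P(V=2) = 0 + 1/16 + 0 = 1/16

H(U,V) = -[(3/16)·log₂(3/16) + (1/16)·log₂(1/16) + (1/4)·log₂(1/4) + (1/16)·log₂(1/16) + (1/8)·log₂(1/8) + (5/16)·log₂(5/16)]
  = 0.4528 + 0.2500 + 0.5000 + 0.2500 + 0.3750 + 0.5244
  = 2.3522 bits
H(U) = -[(1/4)·log₂(1/4) + (5/16)·log₂(5/16) + (7/16)·log₂(7/16)]
  = 0.5000 + 0.5244 + 0.5218
  = 1.5462 bits
H(V) = -[(5/16)·log₂(5/16) + (5/8)·log₂(5/8) + (1/16)·log₂(1/16)]
  = 0.5244 + 0.4238 + 0.2500
  = 1.1982 bits

H(U) + H(V) = 1.5462 + 1.1982 = 2.7444 bits
Difference: H(U) + H(V) - H(U,V) = 2.7444 - 2.3522 = 0.3922 bits = I(U;V)

The difference is the mutual information; it is positive here, so U and V are dependent (knowing one reduces uncertainty about the other by 0.3922 bits).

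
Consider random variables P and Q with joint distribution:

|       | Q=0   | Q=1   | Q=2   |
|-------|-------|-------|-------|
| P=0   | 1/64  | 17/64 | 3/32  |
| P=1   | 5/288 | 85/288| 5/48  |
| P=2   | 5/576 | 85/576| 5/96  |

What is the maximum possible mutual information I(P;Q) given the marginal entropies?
The upper bound on mutual information is I(P;Q) ≤ min(H(P), H(Q)).

Marginal P(P) (row sums):
  P(P=0) = 1/64 + 17/64 + 3/32 = 3/8
  P(P=1) = 5/288 + 85/288 + 5/48 = 5/12
  P(P=2) = 5/576 + 85/576 + 5/96 = 5/24
Marginal P(Q) (column sums):
  P(Q=0) = 1/64 + 5/288 + 5/576 = 1/24
  P(Q=1) = 17/64 + 85/288 + 85/576 = 17/24
  P(Q=2) = 3/32 + 5/48 + 5/96 = 1/4

H(P) = -[(3/8)·log₂(3/8) + (5/12)·log₂(5/12) + (5/24)·log₂(5/24)]
  = 0.5306 + 0.5263 + 0.4715
  = 1.5284 bits
H(Q) = -[(1/24)·log₂(1/24) + (17/24)·log₂(17/24) + (1/4)·log₂(1/4)]
  = 0.1910 + 0.3524 + 0.5000
  = 1.0434 bits

Maximum possible I(P;Q) = min(1.5284, 1.0434) = 1.0434 bits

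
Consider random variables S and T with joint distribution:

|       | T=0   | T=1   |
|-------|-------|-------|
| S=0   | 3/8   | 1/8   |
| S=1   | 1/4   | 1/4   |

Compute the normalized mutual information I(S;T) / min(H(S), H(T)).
Marginal P(S) (row sums):
  P(S=0) = 3/8 + 1/8 = 1/2
  P(S=1) = 1/4 + 1/4 = 1/2
Marginal P(T) (column sums):
  P(T=0) = 3/8 + 1/4 = 5/8
  P(T=1) = 1/8 + 1/4 = 3/8

H(S) = -[(1/2)·log₂(1/2) + (1/2)·log₂(1/2)]
  = 0.5000 + 0.5000
  = 1.0000 bits
H(T) = -[(5/8)·log₂(5/8) + (3/8)·log₂(3/8)]
  = 0.4238 + 0.5306
  = 0.9544 bits
H(S,T) = -[(3/8)·log₂(3/8) + (1/8)·log₂(1/8) + (1/4)·log₂(1/4) + (1/4)·log₂(1/4)]
  = 0.5306 + 0.3750 + 0.5000 + 0.5000
  = 1.9056 bits

I(S;T) = H(S) + H(T) - H(S,T)
  = 1.0000 + 0.9544 - 1.9056
  = 0.0488 bits

min(H(S), H(T)) = min(1.0000, 0.9544) = 0.9544 bits
Normalized MI = 0.0488 / 0.9544 = 0.0511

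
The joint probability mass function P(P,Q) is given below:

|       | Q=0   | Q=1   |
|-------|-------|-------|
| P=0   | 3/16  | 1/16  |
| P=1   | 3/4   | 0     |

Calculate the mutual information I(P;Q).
Marginal P(P) (row sums):
  P(P=0) = 3/16 + 1/16 = 1/4
  P(P=1) = 3/4 + 0 = 3/4
Marginal P(Q) (column sums):
  P(Q=0) = 3/16 + 3/4 = 15/16
  P(Q=1) = 1/16 + 0 = 1/16

H(P) = -[(1/4)·log₂(1/4) + (3/4)·log₂(3/4)]
  = 0.5000 + 0.3113
  = 0.8113 bits
H(Q) = -[(15/16)·log₂(15/16) + (1/16)·log₂(1/16)]
  = 0.0873 + 0.2500
  = 0.3373 bits
H(P,Q) = -[(3/16)·log₂(3/16) + (1/16)·log₂(1/16) + (3/4)·log₂(3/4)]
  = 0.4528 + 0.2500 + 0.3113
  = 1.0141 bits

I(P;Q) = H(P) + H(Q) - H(P,Q)
  = 0.8113 + 0.3373 - 1.0141
  = 0.1345 bits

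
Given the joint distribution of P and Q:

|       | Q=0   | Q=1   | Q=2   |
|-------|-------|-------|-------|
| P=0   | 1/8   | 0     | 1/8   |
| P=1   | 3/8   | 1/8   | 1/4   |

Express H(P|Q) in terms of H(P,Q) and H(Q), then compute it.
H(P|Q) = H(P,Q) - H(Q)

Marginal P(Q) (column sums):
  P(Q=0) = 1/8 + 3/8 = 1/2
  P(Q=1) = 0 + 1/8 = 1/8
  P(Q=2) = 1/8 + 1/4 = 3/8

H(P,Q) = -[(1/8)·log₂(1/8) + (1/8)·log₂(1/8) + (3/8)·log₂(3/8) + (1/8)·log₂(1/8) + (1/4)·log₂(1/4)]
  = 0.3750 + 0.3750 + 0.5306 + 0.3750 + 0.5000
  = 2.1556 bits
H(Q) = -[(1/2)·log₂(1/2) + (1/8)·log₂(1/8) + (3/8)·log₂(3/8)]
  = 0.5000 + 0.3750 + 0.5306
  = 1.4056 bits

H(P|Q) = 2.1556 - 1.4056 = 0.7500 bits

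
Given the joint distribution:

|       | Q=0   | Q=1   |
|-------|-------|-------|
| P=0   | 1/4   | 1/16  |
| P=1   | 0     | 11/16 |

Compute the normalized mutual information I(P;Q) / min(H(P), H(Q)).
Marginal P(P) (row sums):
  P(P=0) = 1/4 + 1/16 = 5/16
  P(P=1) = 0 + 11/16 = 11/16
Marginal P(Q) (column sums):
  P(Q=0) = 1/4 + 0 = 1/4
  P(Q=1) = 1/16 + 11/16 = 3/4

H(P) = -[(5/16)·log₂(5/16) + (11/16)·log₂(11/16)]
  = 0.5244 + 0.3716
  = 0.8960 bits
H(Q) = -[(1/4)·log₂(1/4) + (3/4)·log₂(3/4)]
  = 0.5000 + 0.3113
  = 0.8113 bits
H(P,Q) = -[(1/4)·log₂(1/4) + (1/16)·log₂(1/16) + (11/16)·log₂(11/16)]
  = 0.5000 + 0.2500 + 0.3716
  = 1.1216 bits

I(P;Q) = H(P) + H(Q) - H(P,Q)
  = 0.8960 + 0.8113 - 1.1216
  = 0.5857 bits

min(H(P), H(Q)) = min(0.8960, 0.8113) = 0.8113 bits
Normalized MI = 0.5857 / 0.8113 = 0.7219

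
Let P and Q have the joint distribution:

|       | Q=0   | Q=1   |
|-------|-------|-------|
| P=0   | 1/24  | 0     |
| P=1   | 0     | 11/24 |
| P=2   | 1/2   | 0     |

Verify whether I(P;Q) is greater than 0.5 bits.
Marginal P(P) (row sums):
  P(P=0) = 1/24 + 0 = 1/24
  P(P=1) = 0 + 11/24 = 11/24
  P(P=2) = 1/2 + 0 = 1/2
Marginal P(Q) (column sums):
  P(Q=0) = 1/24 + 0 + 1/2 = 13/24
  P(Q=1) = 0 + 11/24 + 0 = 11/24

H(P) = -[(1/24)·log₂(1/24) + (11/24)·log₂(11/24) + (1/2)·log₂(1/2)]
  = 0.1910 + 0.5159 + 0.5000
  = 1.2069 bits
H(Q) = -[(13/24)·log₂(13/24) + (11/24)·log₂(11/24)]
  = 0.4791 + 0.5159
  = 0.9950 bits
H(P,Q) = -[(1/24)·log₂(1/24) + (11/24)·log₂(11/24) + (1/2)·log₂(1/2)]
  = 0.1910 + 0.5159 + 0.5000
  = 1.2069 bits

I(P;Q) = H(P) + H(Q) - H(P,Q)
  = 1.2069 + 0.9950 - 1.2069
  = 0.9950 bits

Yes. I(P;Q) = 0.9950 bits, which is > 0.5 bits.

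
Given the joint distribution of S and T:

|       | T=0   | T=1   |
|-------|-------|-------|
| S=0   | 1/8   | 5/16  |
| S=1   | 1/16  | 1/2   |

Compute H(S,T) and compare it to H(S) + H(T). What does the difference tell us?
Marginal P(S) (row sums):
  P(S=0) = 1/8 + 5/16 = 7/16
  P(S=1) = 1/16 + 1/2 = 9/16
Marginal P(T) (column sums):
  P(T=0) = 1/8 + 1/16 = 3/16
  P(T=1) = 5/16 + 1/2 = 13/16

H(S,T) = -[(1/8)·log₂(1/8) + (5/16)·log₂(5/16) + (1/16)·log₂(1/16) + (1/2)·log₂(1/2)]
  = 0.3750 + 0.5244 + 0.2500 + 0.5000
  = 1.6494 bits
H(S) = -[(7/16)·log₂(7/16) + (9/16)·log₂(9/16)]
  = 0.5218 + 0.4669
  = 0.9887 bits
H(T) = -[(3/16)·log₂(3/16) + (13/16)·log₂(13/16)]
  = 0.4528 + 0.2434
  = 0.6962 bits

H(S) + H(T) = 0.9887 + 0.6962 = 1.6849 bits
Difference: H(S) + H(T) - H(S,T) = 1.6849 - 1.6494 = 0.0355 bits = I(S;T)

The difference is the mutual information; it is positive here, so S and T are dependent (knowing one reduces uncertainty about the other by 0.0355 bits).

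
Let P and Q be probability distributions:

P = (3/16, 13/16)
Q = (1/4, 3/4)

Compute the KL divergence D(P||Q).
D(P||Q) = Σ P(i) log₂(P(i)/Q(i))
  i=0: (3/16) × log₂((3/16)/(1/4)) = (3/16) × log₂(3/4) = -0.0778
  i=1: (13/16) × log₂((13/16)/(3/4)) = (13/16) × log₂(13/12) = 0.0938
D(P||Q) = -0.0778 + 0.0938
  = 0.0160 bits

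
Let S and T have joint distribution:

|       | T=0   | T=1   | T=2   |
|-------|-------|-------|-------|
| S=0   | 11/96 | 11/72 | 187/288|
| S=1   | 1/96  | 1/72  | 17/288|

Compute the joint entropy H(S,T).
H(S,T) = -Σ P(S,T) log₂ P(S,T), summed over the non-zero cells:
H(S,T) = -[(11/96)·log₂(11/96) + (11/72)·log₂(11/72) + (187/288)·log₂(187/288) + (1/96)·log₂(1/96) + (1/72)·log₂(1/72) + (17/288)·log₂(17/288)]
  = 0.3581 + 0.4141 + 0.4045 + 0.0686 + 0.0857 + 0.2410
  = 1.5720 bits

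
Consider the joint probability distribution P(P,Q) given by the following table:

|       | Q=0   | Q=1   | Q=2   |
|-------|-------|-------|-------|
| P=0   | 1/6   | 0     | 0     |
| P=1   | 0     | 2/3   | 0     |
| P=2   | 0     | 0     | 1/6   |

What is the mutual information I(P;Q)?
Marginal P(P) (row sums):
  P(P=0) = 1/6 + 0 + 0 = 1/6
  P(P=1) = 0 + 2/3 + 0 = 2/3
  P(P=2) = 0 + 0 + 1/6 = 1/6
Marginal P(Q) (column sums):
  P(Q=0) = 1/6 + 0 + 0 = 1/6
  P(Q=1) = 0 + 2/3 + 0 = 2/3
  P(Q=2) = 0 + 0 + 1/6 = 1/6

H(P) = -[(1/6)·log₂(1/6) + (2/3)·log₂(2/3) + (1/6)·log₂(1/6)]
  = 0.4308 + 0.3900 + 0.4308
  = 1.2516 bits
H(Q) = -[(1/6)·log₂(1/6) + (2/3)·log₂(2/3) + (1/6)·log₂(1/6)]
  = 0.4308 + 0.3900 + 0.4308
  = 1.2516 bits
H(P,Q) = -[(1/6)·log₂(1/6) + (2/3)·log₂(2/3) + (1/6)·log₂(1/6)]
  = 0.4308 + 0.3900 + 0.4308
  = 1.2516 bits

I(P;Q) = H(P) + H(Q) - H(P,Q)
  = 1.2516 + 1.2516 - 1.2516
  = 1.2516 bits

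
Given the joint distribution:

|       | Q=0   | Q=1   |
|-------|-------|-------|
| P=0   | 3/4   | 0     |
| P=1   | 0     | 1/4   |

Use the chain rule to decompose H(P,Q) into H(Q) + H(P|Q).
By the chain rule: H(P,Q) = H(Q) + H(P|Q)

Marginal P(Q) (column sums):
  P(Q=0) = 3/4 + 0 = 3/4
  P(Q=1) = 0 + 1/4 = 1/4
H(Q) = -[(3/4)·log₂(3/4) + (1/4)·log₂(1/4)]
  = 0.3113 + 0.5000
  = 0.8113 bits
H(P|Q) = -Σ P(P,Q)·log₂ P(P|Q), where P(P|Q) = P(P,Q) / P(Q)
  (cells with P(P,Q) = 0 contribute 0)
  (P=0,Q=0): P(P|Q) = (3/4)/(3/4) = 1;  -(3/4)·log₂(1) = 0.0000
  (P=1,Q=1): P(P|Q) = (1/4)/(1/4) = 1;  -(1/4)·log₂(1) = 0.0000
H(P|Q) = 0.0000 + 0.0000
  = 0.0000 bits

H(P,Q) = H(Q) + H(P|Q) = 0.8113 + 0.0000 = 0.8113 bits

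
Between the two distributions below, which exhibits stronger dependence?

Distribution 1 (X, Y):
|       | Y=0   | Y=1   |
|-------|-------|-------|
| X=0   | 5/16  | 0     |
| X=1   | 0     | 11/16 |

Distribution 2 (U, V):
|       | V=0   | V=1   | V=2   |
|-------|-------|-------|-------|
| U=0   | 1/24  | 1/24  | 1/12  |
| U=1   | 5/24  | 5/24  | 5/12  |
Distribution 1 (X, Y):
Marginal P(X) (row sums):
  P(X=0) = 5/16 + 0 = 5/16
  P(X=1) = 0 + 11/16 = 11/16
Marginal P(Y) (column sums):
  P(Y=0) = 5/16 + 0 = 5/16
  P(Y=1) = 0 + 11/16 = 11/16

H(X) = -[(5/16)·log₂(5/16) + (11/16)·log₂(11/16)]
  = 0.5244 + 0.3716
  = 0.8960 bits
H(Y) = -[(5/16)·log₂(5/16) + (11/16)·log₂(11/16)]
  = 0.5244 + 0.3716
  = 0.8960 bits
H(X,Y) = -[(5/16)·log₂(5/16) + (11/16)·log₂(11/16)]
  = 0.5244 + 0.3716
  = 0.8960 bits

I(X;Y) = H(X) + H(Y) - H(X,Y)
  = 0.8960 + 0.8960 - 0.8960
  = 0.8960 bits

Distribution 2 (U, V):
Marginal P(U) (row sums):
  P(U=0) = 1/24 + 1/24 + 1/12 = 1/6
  P(U=1) = 5/24 + 5/24 + 5/12 = 5/6
Marginal P(V) (column sums):
  P(V=0) = 1/24 + 5/24 = 1/4
  P(V=1) = 1/24 + 5/24 = 1/4
  P(V=2) = 1/12 + 5/12 = 1/2

H(U) = -[(1/6)·log₂(1/6) + (5/6)·log₂(5/6)]
  = 0.4308 + 0.2192
  = 0.6500 bits
H(V) = -[(1/4)·log₂(1/4) + (1/4)·log₂(1/4) + (1/2)·log₂(1/2)]
  = 0.5000 + 0.5000 + 0.5000
  = 1.5000 bits
H(U,V) = -[(1/24)·log₂(1/24) + (1/24)·log₂(1/24) + (1/12)·log₂(1/12) + (5/24)·log₂(5/24) + (5/24)·log₂(5/24) + (5/12)·log₂(5/12)]
  = 0.1910 + 0.1910 + 0.2987 + 0.4715 + 0.4715 + 0.5263
  = 2.1500 bits

I(U;V) = H(U) + H(V) - H(U,V)
  = 0.6500 + 1.5000 - 2.1500
  = 0.0000 bits

I(X;Y) = 0.8960 bits > I(U;V) = 0.0000 bits, so (X, Y) has the higher mutual information (stronger dependence).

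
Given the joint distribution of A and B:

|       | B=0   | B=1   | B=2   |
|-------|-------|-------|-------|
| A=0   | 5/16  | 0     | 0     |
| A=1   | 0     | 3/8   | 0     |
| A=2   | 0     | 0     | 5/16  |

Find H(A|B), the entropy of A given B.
Marginal P(B) (column sums):
  P(B=0) = 5/16 + 0 + 0 = 5/16
  P(B=1) = 0 + 3/8 + 0 = 3/8
  P(B=2) = 0 + 0 + 5/16 = 5/16

H(A|B) = -Σ P(A,B)·log₂ P(A|B), where P(A|B) = P(A,B) / P(B)
  (cells with P(A,B) = 0 contribute 0)
  (A=0,B=0): P(A|B) = (5/16)/(5/16) = 1;  -(5/16)·log₂(1) = 0.0000
  (A=1,B=1): P(A|B) = (3/8)/(3/8) = 1;  -(3/8)·log₂(1) = 0.0000
  (A=2,B=2): P(A|B) = (5/16)/(5/16) = 1;  -(5/16)·log₂(1) = 0.0000
H(A|B) = 0.0000 + 0.0000 + 0.0000
  = 0.0000 bits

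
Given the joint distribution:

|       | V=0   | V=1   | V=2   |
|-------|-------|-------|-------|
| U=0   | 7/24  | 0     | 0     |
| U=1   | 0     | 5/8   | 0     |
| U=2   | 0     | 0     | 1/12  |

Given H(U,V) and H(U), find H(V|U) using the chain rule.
From the chain rule: H(U,V) = H(U) + H(V|U)
Therefore: H(V|U) = H(U,V) - H(U)

H(U,V) = -[(7/24)·log₂(7/24) + (5/8)·log₂(5/8) + (1/12)·log₂(1/12)]
  = 0.5185 + 0.4238 + 0.2987
  = 1.2410 bits
Marginal P(U) (row sums):
  P(U=0) = 7/24 + 0 + 0 = 7/24
  P(U=1) = 0 + 5/8 + 0 = 5/8
  P(U=2) = 0 + 0 + 1/12 = 1/12
H(U) = -[(7/24)·log₂(7/24) + (5/8)·log₂(5/8) + (1/12)·log₂(1/12)]
  = 0.5185 + 0.4238 + 0.2987
  = 1.2410 bits

H(V|U) = 1.2410 - 1.2410 = 0.0000 bits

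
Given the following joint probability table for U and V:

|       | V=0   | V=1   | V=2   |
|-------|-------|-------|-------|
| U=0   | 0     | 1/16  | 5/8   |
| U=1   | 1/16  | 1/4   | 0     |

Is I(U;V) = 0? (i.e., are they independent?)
Marginal P(U) (row sums):
  P(U=0) = 0 + 1/16 + 5/8 = 11/16
  P(U=1) = 1/16 + 1/4 + 0 = 5/16
Marginal P(V) (column sums):
  P(V=0) = 0 + 1/16 = 1/16
  P(V=1) = 1/16 + 1/4 = 5/16
  P(V=2) = 5/8 + 0 = 5/8

U and V are independent iff P(U=i,V=j) = P(U=i)·P(V=j) for every cell.
  P(U=0)·P(V=0) = 11/16 × 1/16 = 11/256, but P(U=0,V=0) = 0 ✗

No, U and V are not independent. Quantitatively, I(U;V) > 0:

H(U) = -[(11/16)·log₂(11/16) + (5/16)·log₂(5/16)]
  = 0.3716 + 0.5244
  = 0.8960 bits
H(V) = -[(1/16)·log₂(1/16) + (5/16)·log₂(5/16) + (5/8)·log₂(5/8)]
  = 0.2500 + 0.5244 + 0.4238
  = 1.1982 bits
H(U,V) = -[(1/16)·log₂(1/16) + (5/8)·log₂(5/8) + (1/16)·log₂(1/16) + (1/4)·log₂(1/4)]
  = 0.2500 + 0.4238 + 0.2500 + 0.5000
  = 1.4238 bits
I(U;V) = H(U) + H(V) - H(U,V) = 0.8960 + 1.1982 - 1.4238 = 0.6704 bits > 0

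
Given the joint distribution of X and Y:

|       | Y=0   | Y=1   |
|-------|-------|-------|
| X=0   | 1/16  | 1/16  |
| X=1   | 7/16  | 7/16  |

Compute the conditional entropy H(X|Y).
Marginal P(Y) (column sums):
  P(Y=0) = 1/16 + 7/16 = 1/2
  P(Y=1) = 1/16 + 7/16 = 1/2

H(X|Y) = -Σ P(X,Y)·log₂ P(X|Y), where P(X|Y) = P(X,Y) / P(Y)
  (X=0,Y=0): P(X|Y) = (1/16)/(1/2) = 1/8;  -(1/16)·log₂(1/8) = 0.1875
  (X=0,Y=1): P(X|Y) = (1/16)/(1/2) = 1/8;  -(1/16)·log₂(1/8) = 0.1875
  (X=1,Y=0): P(X|Y) = (7/16)/(1/2) = 7/8;  -(7/16)·log₂(7/8) = 0.0843
  (X=1,Y=1): P(X|Y) = (7/16)/(1/2) = 7/8;  -(7/16)·log₂(7/8) = 0.0843
H(X|Y) = 0.1875 + 0.1875 + 0.0843 + 0.0843
  = 0.5436 bits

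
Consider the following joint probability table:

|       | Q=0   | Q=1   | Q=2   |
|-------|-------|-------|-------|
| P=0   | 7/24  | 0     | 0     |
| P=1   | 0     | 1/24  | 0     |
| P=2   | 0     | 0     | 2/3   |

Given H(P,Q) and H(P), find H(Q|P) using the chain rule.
From the chain rule: H(P,Q) = H(P) + H(Q|P)
Therefore: H(Q|P) = H(P,Q) - H(P)

H(P,Q) = -[(7/24)·log₂(7/24) + (1/24)·log₂(1/24) + (2/3)·log₂(2/3)]
  = 0.5185 + 0.1910 + 0.3900
  = 1.0995 bits
Marginal P(P) (row sums):
  P(P=0) = 7/24 + 0 + 0 = 7/24
  P(P=1) = 0 + 1/24 + 0 = 1/24
  P(P=2) = 0 + 0 + 2/3 = 2/3
H(P) = -[(7/24)·log₂(7/24) + (1/24)·log₂(1/24) + (2/3)·log₂(2/3)]
  = 0.5185 + 0.1910 + 0.3900
  = 1.0995 bits

H(Q|P) = 1.0995 - 1.0995 = 0.0000 bits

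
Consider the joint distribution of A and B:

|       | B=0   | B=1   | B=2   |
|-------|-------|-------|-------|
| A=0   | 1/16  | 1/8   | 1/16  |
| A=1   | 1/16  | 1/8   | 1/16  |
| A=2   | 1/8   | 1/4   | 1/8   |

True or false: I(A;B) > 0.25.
Marginal P(A) (row sums):
  P(A=0) = 1/16 + 1/8 + 1/16 = 1/4
  P(A=1) = 1/16 + 1/8 + 1/16 = 1/4
  P(A=2) = 1/8 + 1/4 + 1/8 = 1/2
Marginal P(B) (column sums):
  P(B=0) = 1/16 + 1/16 + 1/8 = 1/4
  P(B=1) = 1/8 + 1/8 + 1/4 = 1/2
  P(B=2) = 1/16 + 1/16 + 1/8 = 1/4

H(A) = -[(1/4)·log₂(1/4) + (1/4)·log₂(1/4) + (1/2)·log₂(1/2)]
  = 0.5000 + 0.5000 + 0.5000
  = 1.5000 bits
H(B) = -[(1/4)·log₂(1/4) + (1/2)·log₂(1/2) + (1/4)·log₂(1/4)]
  = 0.5000 + 0.5000 + 0.5000
  = 1.5000 bits
H(A,B) = -[(1/16)·log₂(1/16) + (1/8)·log₂(1/8) + (1/16)·log₂(1/16) + (1/16)·log₂(1/16) + (1/8)·log₂(1/8) + (1/16)·log₂(1/16) + (1/8)·log₂(1/8) + (1/4)·log₂(1/4) + (1/8)·log₂(1/8)]
  = 0.2500 + 0.3750 + 0.2500 + 0.2500 + 0.3750 + 0.2500 + 0.3750 + 0.5000 + 0.3750
  = 3.0000 bits

I(A;B) = H(A) + H(B) - H(A,B)
  = 1.5000 + 1.5000 - 3.0000
  = 0.0000 bits

False. I(A;B) = 0.0000 bits, which is ≤ 0.25 bits.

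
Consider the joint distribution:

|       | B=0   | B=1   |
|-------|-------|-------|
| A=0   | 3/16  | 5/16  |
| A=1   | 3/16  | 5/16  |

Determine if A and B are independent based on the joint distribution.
Marginal P(A) (row sums):
  P(A=0) = 3/16 + 5/16 = 1/2
  P(A=1) = 3/16 + 5/16 = 1/2
Marginal P(B) (column sums):
  P(B=0) = 3/16 + 3/16 = 3/8
  P(B=1) = 5/16 + 5/16 = 5/8

A and B are independent iff P(A=i,B=j) = P(A=i)·P(B=j) for every cell.
  P(A=0)·P(B=0) = 1/2 × 3/8 = 3/16 = P(A=0,B=0) ✓
  P(A=0)·P(B=1) = 1/2 × 5/8 = 5/16 = P(A=0,B=1) ✓
  P(A=1)·P(B=0) = 1/2 × 3/8 = 3/16 = P(A=1,B=0) ✓
  P(A=1)·P(B=1) = 1/2 × 5/8 = 5/16 = P(A=1,B=1) ✓

Yes, A and B are independent: every cell factors, so I(A;B) = 0 bits.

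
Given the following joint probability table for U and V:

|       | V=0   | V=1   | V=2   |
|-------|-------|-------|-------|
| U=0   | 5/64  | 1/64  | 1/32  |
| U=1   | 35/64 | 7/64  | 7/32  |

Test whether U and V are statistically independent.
Marginal P(U) (row sums):
  P(U=0) = 5/64 + 1/64 + 1/32 = 1/8
  P(U=1) = 35/64 + 7/64 + 7/32 = 7/8
Marginal P(V) (column sums):
  P(V=0) = 5/64 + 35/64 = 5/8
  P(V=1) = 1/64 + 7/64 = 1/8
  P(V=2) = 1/32 + 7/32 = 1/4

U and V are independent iff P(U=i,V=j) = P(U=i)·P(V=j) for every cell.
  P(U=0)·P(V=0) = 1/8 × 5/8 = 5/64 = P(U=0,V=0) ✓
  P(U=0)·P(V=1) = 1/8 × 1/8 = 1/64 = P(U=0,V=1) ✓
  P(U=0)·P(V=2) = 1/8 × 1/4 = 1/32 = P(U=0,V=2) ✓
  P(U=1)·P(V=0) = 7/8 × 5/8 = 35/64 = P(U=1,V=0) ✓
  P(U=1)·P(V=1) = 7/8 × 1/8 = 7/64 = P(U=1,V=1) ✓
  P(U=1)·P(V=2) = 7/8 × 1/4 = 7/32 = P(U=1,V=2) ✓

Yes, U and V are independent: every cell factors, so I(U;V) = 0 bits.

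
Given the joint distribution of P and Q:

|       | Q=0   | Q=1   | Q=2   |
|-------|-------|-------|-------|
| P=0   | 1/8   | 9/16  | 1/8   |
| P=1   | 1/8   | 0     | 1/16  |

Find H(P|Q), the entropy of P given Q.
Marginal P(Q) (column sums):
  P(Q=0) = 1/8 + 1/8 = 1/4
  P(Q=1) = 9/16 + 0 = 9/16
  P(Q=2) = 1/8 + 1/16 = 3/16

H(P|Q) = -Σ P(P,Q)·log₂ P(P|Q), where P(P|Q) = P(P,Q) / P(Q)
  (cells with P(P,Q) = 0 contribute 0)
  (P=0,Q=0): P(P|Q) = (1/8)/(1/4) = 1/2;  -(1/8)·log₂(1/2) = 0.1250
  (P=0,Q=1): P(P|Q) = (9/16)/(9/16) = 1;  -(9/16)·log₂(1) = 0.0000
  (P=0,Q=2): P(P|Q) = (1/8)/(3/16) = 2/3;  -(1/8)·log₂(2/3) = 0.0731
  (P=1,Q=0): P(P|Q) = (1/8)/(1/4) = 1/2;  -(1/8)·log₂(1/2) = 0.1250
  (P=1,Q=2): P(P|Q) = (1/16)/(3/16) = 1/3;  -(1/16)·log₂(1/3) = 0.0991
H(P|Q) = 0.1250 + 0.0000 + 0.0731 + 0.1250 + 0.0991
  = 0.4222 bits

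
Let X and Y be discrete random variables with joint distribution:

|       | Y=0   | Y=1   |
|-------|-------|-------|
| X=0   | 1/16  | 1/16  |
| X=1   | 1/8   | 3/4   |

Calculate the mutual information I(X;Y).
Marginal P(X) (row sums):
  P(X=0) = 1/16 + 1/16 = 1/8
  P(X=1) = 1/8 + 3/4 = 7/8
Marginal P(Y) (column sums):
  P(Y=0) = 1/16 + 1/8 = 3/16
  P(Y=1) = 1/16 + 3/4 = 13/16

H(X) = -[(1/8)·log₂(1/8) + (7/8)·log₂(7/8)]
  = 0.3750 + 0.1686
  = 0.5436 bits
H(Y) = -[(3/16)·log₂(3/16) + (13/16)·log₂(13/16)]
  = 0.4528 + 0.2434
  = 0.6962 bits
H(X,Y) = -[(1/16)·log₂(1/16) + (1/16)·log₂(1/16) + (1/8)·log₂(1/8) + (3/4)·log₂(3/4)]
  = 0.2500 + 0.2500 + 0.3750 + 0.3113
  = 1.1863 bits

I(X;Y) = H(X) + H(Y) - H(X,Y)
  = 0.5436 + 0.6962 - 1.1863
  = 0.0535 bits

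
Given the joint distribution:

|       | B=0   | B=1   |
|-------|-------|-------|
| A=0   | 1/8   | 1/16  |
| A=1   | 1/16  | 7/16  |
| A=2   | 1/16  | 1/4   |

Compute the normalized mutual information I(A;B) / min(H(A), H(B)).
Marginal P(A) (row sums):
  P(A=0) = 1/8 + 1/16 = 3/16
  P(A=1) = 1/16 + 7/16 = 1/2
  P(A=2) = 1/16 + 1/4 = 5/16
Marginal P(B) (column sums):
  P(B=0) = 1/8 + 1/16 + 1/16 = 1/4
  P(B=1) = 1/16 + 7/16 + 1/4 = 3/4

H(A) = -[(3/16)·log₂(3/16) + (1/2)·log₂(1/2) + (5/16)·log₂(5/16)]
  = 0.4528 + 0.5000 + 0.5244
  = 1.4772 bits
H(B) = -[(1/4)·log₂(1/4) + (3/4)·log₂(3/4)]
  = 0.5000 + 0.3113
  = 0.8113 bits
H(A,B) = -[(1/8)·log₂(1/8) + (1/16)·log₂(1/16) + (1/16)·log₂(1/16) + (7/16)·log₂(7/16) + (1/16)·log₂(1/16) + (1/4)·log₂(1/4)]
  = 0.3750 + 0.2500 + 0.2500 + 0.5218 + 0.2500 + 0.5000
  = 2.1468 bits

I(A;B) = H(A) + H(B) - H(A,B)
  = 1.4772 + 0.8113 - 2.1468
  = 0.1417 bits

min(H(A), H(B)) = min(1.4772, 0.8113) = 0.8113 bits
Normalized MI = 0.1417 / 0.8113 = 0.1747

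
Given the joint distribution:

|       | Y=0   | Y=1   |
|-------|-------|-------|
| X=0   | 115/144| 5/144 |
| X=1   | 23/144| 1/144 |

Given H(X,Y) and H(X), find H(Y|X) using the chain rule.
From the chain rule: H(X,Y) = H(X) + H(Y|X)
Therefore: H(Y|X) = H(X,Y) - H(X)

H(X,Y) = -[(115/144)·log₂(115/144) + (5/144)·log₂(5/144) + (23/144)·log₂(23/144) + (1/144)·log₂(1/144)]
  = 0.2591 + 0.1683 + 0.4227 + 0.0498
  = 0.8999 bits
Marginal P(X) (row sums):
  P(X=0) = 115/144 + 5/144 = 5/6
  P(X=1) = 23/144 + 1/144 = 1/6
H(X) = -[(5/6)·log₂(5/6) + (1/6)·log₂(1/6)]
  = 0.2192 + 0.4308
  = 0.6500 bits

H(Y|X) = 0.8999 - 0.6500 = 0.2499 bits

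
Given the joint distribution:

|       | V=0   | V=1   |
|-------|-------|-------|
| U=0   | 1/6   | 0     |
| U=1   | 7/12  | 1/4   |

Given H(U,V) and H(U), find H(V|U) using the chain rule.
From the chain rule: H(U,V) = H(U) + H(V|U)
Therefore: H(V|U) = H(U,V) - H(U)

H(U,V) = -[(1/6)·log₂(1/6) + (7/12)·log₂(7/12) + (1/4)·log₂(1/4)]
  = 0.4308 + 0.4536 + 0.5000
  = 1.3844 bits
Marginal P(U) (row sums):
  P(U=0) = 1/6 + 0 = 1/6
  P(U=1) = 7/12 + 1/4 = 5/6
H(U) = -[(1/6)·log₂(1/6) + (5/6)·log₂(5/6)]
  = 0.4308 + 0.2192
  = 0.6500 bits

H(V|U) = 1.3844 - 0.6500 = 0.7344 bits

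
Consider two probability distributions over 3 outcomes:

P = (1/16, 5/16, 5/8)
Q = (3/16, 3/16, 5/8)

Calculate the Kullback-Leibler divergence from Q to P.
D(P||Q) = Σ P(i) log₂(P(i)/Q(i))
  i=0: (1/16) × log₂((1/16)/(3/16)) = (1/16) × log₂(1/3) = -0.0991
  i=1: (5/16) × log₂((5/16)/(3/16)) = (5/16) × log₂(5/3) = 0.2303
  i=2: (5/8) × log₂((5/8)/(5/8)) = (5/8) × log₂(1) = 0.0000
D(P||Q) = -0.0991 + 0.2303 + 0.0000
  = 0.1312 bits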